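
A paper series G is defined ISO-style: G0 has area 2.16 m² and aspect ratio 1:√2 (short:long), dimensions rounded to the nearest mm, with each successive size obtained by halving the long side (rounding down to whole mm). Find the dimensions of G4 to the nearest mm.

309 × 437 mm

Let G0's short side be w mm. w · w√2 = 2.16 m² = 2,160,000 mm², so w ≈ 1235.9 mm and w√2 ≈ 1747.8 mm → G0 = 1236 × 1748 mm.
G1: ⌊1748/2⌋ × 1236 = 874 × 1236 mm
G2: ⌊1236/2⌋ × 874 = 618 × 874 mm
G3: ⌊874/2⌋ × 618 = 437 × 618 mm
G4: ⌊618/2⌋ × 437 = 309 × 437 mm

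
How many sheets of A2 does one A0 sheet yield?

4

A0 = 841 × 1189 mm; A2 = 420 × 594 mm.
Each halving step doubles the count; 2 steps from A0 to A2.
2^2 = 4.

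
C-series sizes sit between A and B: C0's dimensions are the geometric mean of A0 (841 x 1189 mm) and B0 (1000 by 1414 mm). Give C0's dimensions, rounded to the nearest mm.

Short: √(841 · 1000) = √841000 ≈ 917.1 mm.
Long: √(1189 · 1414) = √1681246 ≈ 1296.6 mm.

917 × 1297 mm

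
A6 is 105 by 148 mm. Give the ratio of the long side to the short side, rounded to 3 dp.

1.410

148 / 105 = 1.410
ISO 216 targets √2 ≈ 1.414; the -0.005 deviation is from mm rounding.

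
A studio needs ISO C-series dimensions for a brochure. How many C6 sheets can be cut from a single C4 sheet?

C4 = 229 × 324 mm; C6 = 114 × 162 mm.
Each halving step doubles the count; 2 steps from C4 to C6.
2^2 = 4.

4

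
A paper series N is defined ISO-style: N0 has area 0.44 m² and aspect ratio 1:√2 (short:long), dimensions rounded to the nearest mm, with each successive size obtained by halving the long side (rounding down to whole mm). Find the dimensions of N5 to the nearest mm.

98 × 139 mm

Let N0's short side be w mm. w · w√2 = 0.44 m² = 440,000 mm², so w ≈ 557.8 mm and w√2 ≈ 788.8 mm → N0 = 558 × 789 mm.
N1: ⌊789/2⌋ × 558 = 394 × 558 mm
N2: ⌊558/2⌋ × 394 = 279 × 394 mm
N3: ⌊394/2⌋ × 279 = 197 × 279 mm
N4: ⌊279/2⌋ × 197 = 139 × 197 mm
N5: ⌊197/2⌋ × 139 = 98 × 139 mm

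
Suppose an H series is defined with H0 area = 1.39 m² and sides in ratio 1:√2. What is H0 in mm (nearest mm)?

991 × 1402 mm

Let the short side be w mm. Then w · w√2 = 1.39 m² = 1,390,000 mm².
w² = 1,390,000/√2, so w ≈ 991.4 mm; long side = w√2 ≈ 1402.1 mm.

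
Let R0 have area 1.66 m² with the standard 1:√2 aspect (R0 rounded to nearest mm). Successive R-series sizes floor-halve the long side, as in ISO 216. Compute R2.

541 × 766 mm

Let R0's short side be w mm. w · w√2 = 1.66 m² = 1,660,000 mm², so w ≈ 1083.4 mm and w√2 ≈ 1532.2 mm → R0 = 1083 × 1532 mm.
R1: ⌊1532/2⌋ × 1083 = 766 × 1083 mm
R2: ⌊1083/2⌋ × 766 = 541 × 766 mm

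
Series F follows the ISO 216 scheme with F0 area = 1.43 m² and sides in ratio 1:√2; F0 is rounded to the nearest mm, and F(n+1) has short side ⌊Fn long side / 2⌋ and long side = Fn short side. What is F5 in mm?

177 × 251 mm

Let F0's short side be w mm. w · w√2 = 1.43 m² = 1,430,000 mm², so w ≈ 1005.6 mm and w√2 ≈ 1422.1 mm → F0 = 1006 × 1422 mm.
F1: ⌊1422/2⌋ × 1006 = 711 × 1006 mm
F2: ⌊1006/2⌋ × 711 = 503 × 711 mm
F3: ⌊711/2⌋ × 503 = 355 × 503 mm
F4: ⌊503/2⌋ × 355 = 251 × 355 mm
F5: ⌊355/2⌋ × 251 = 177 × 251 mm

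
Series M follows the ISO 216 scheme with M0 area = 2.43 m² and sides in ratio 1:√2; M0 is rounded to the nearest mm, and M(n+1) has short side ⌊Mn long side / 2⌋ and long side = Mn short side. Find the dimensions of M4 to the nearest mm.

Let M0's short side be w mm. w · w√2 = 2.43 m² = 2,430,000 mm², so w ≈ 1310.8 mm and w√2 ≈ 1853.8 mm → M0 = 1311 × 1854 mm.
M1: ⌊1854/2⌋ × 1311 = 927 × 1311 mm
M2: ⌊1311/2⌋ × 927 = 655 × 927 mm
M3: ⌊927/2⌋ × 655 = 463 × 655 mm
M4: ⌊655/2⌋ × 463 = 327 × 463 mm

327 × 463 mm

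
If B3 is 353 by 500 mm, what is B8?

B4: ⌊500/2⌋ × 353 = 250 × 353 mm
B5: ⌊353/2⌋ × 250 = 176 × 250 mm
B6: ⌊250/2⌋ × 176 = 125 × 176 mm
B7: ⌊176/2⌋ × 125 = 88 × 125 mm
B8: ⌊125/2⌋ × 88 = 62 × 88 mm

62 × 88 mm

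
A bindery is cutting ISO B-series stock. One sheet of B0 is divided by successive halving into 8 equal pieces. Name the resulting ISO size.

8 = 2^3, so 3 halving steps.
B0 → B1 → … → B3 after 3 steps.

B3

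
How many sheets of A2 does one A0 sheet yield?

4

Each ISO step halves the sheet: 1 × A0 → 2 × A1 → 4 × A2
From A0 to A2 is 2 halving steps: 2^2 = 4.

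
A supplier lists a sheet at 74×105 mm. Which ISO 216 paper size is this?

Aspect ratio 105/74 ≈ 1.419 — close to the ISO √2 ≈ 1.414.
In the A-series (A0 area = 1 m²): A7 = 74 × 105 mm.

A7 (74 × 105 mm)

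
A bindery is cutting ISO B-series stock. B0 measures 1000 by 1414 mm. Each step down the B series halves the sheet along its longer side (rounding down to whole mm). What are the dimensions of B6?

B1: ⌊1414/2⌋ × 1000 = 707 × 1000 mm
B2: ⌊1000/2⌋ × 707 = 500 × 707 mm
B3: ⌊707/2⌋ × 500 = 353 × 500 mm
B4: ⌊500/2⌋ × 353 = 250 × 353 mm
B5: ⌊353/2⌋ × 250 = 176 × 250 mm
B6: ⌊250/2⌋ × 176 = 125 × 176 mm

125 × 176 mm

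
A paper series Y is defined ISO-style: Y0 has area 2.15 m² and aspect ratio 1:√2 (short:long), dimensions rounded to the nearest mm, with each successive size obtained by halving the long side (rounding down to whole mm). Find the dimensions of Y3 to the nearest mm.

436 × 616 mm

Let Y0's short side be w mm. w · w√2 = 2.15 m² = 2,150,000 mm², so w ≈ 1233.0 mm and w√2 ≈ 1743.7 mm → Y0 = 1233 × 1744 mm.
Y1: ⌊1744/2⌋ × 1233 = 872 × 1233 mm
Y2: ⌊1233/2⌋ × 872 = 616 × 872 mm
Y3: ⌊872/2⌋ × 616 = 436 × 616 mm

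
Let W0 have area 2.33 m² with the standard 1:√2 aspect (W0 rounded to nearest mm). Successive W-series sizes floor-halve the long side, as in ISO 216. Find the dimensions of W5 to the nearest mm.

Let W0's short side be w mm. w · w√2 = 2.33 m² = 2,330,000 mm², so w ≈ 1283.6 mm and w√2 ≈ 1815.2 mm → W0 = 1284 × 1815 mm.
W1: ⌊1815/2⌋ × 1284 = 907 × 1284 mm
W2: ⌊1284/2⌋ × 907 = 642 × 907 mm
W3: ⌊907/2⌋ × 642 = 453 × 642 mm
W4: ⌊642/2⌋ × 453 = 321 × 453 mm
W5: ⌊453/2⌋ × 321 = 226 × 321 mm

226 × 321 mm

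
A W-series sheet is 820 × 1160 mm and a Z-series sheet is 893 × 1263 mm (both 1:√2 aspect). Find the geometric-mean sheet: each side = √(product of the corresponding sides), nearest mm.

856 × 1210 mm

Short side: √(820 · 893) = √732260 ≈ 855.7 → 856 mm
Long side: √(1160 · 1263) = √1465080 ≈ 1210.4 → 1210 mm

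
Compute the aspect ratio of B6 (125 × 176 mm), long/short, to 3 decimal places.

1.408

176 / 125 = 1.408
ISO 216 targets √2 ≈ 1.414; the -0.006 deviation is from mm rounding.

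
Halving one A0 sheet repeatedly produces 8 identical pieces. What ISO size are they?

A3

8 = 2^3, so 3 halving steps.
A0 → A1 → … → A3 after 3 steps.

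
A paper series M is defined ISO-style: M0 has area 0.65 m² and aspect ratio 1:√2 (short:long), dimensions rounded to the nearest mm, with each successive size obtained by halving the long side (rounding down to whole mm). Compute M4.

169 × 239 mm

Let M0's short side be w mm. w · w√2 = 0.65 m² = 650,000 mm², so w ≈ 678.0 mm and w√2 ≈ 958.8 mm → M0 = 678 × 959 mm.
M1: ⌊959/2⌋ × 678 = 479 × 678 mm
M2: ⌊678/2⌋ × 479 = 339 × 479 mm
M3: ⌊479/2⌋ × 339 = 239 × 339 mm
M4: ⌊339/2⌋ × 239 = 169 × 239 mm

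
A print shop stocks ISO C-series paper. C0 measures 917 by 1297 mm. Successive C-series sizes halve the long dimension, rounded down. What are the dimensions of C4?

229 × 324 mm

C1: ⌊1297/2⌋ × 917 = 648 × 917 mm
C2: ⌊917/2⌋ × 648 = 458 × 648 mm
C3: ⌊648/2⌋ × 458 = 324 × 458 mm
C4: ⌊458/2⌋ × 324 = 229 × 324 mm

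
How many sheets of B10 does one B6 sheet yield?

16

Each ISO step halves the sheet: 1 × B6 → 2 × B7 → 4 × B8 → 8 × B9 → …
From B6 to B10 is 4 halving steps: 2^4 = 16.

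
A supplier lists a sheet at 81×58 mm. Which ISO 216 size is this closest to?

C8 (57 × 81 mm)

Aspect ratio 81/58 ≈ 1.397 (ISO target is √2 ≈ 1.414).
In the C-series (envelope sizes, between A and B): C8 = 57 × 81 mm.
Off by 1 mm total — nearest standard size.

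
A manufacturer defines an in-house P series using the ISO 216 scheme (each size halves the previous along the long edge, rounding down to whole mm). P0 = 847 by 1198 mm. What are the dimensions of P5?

P1 = 599 × 847 mm (from P0 by 1 halving).
P2: ⌊847/2⌋ × 599 = 423 × 599 mm
P3: ⌊599/2⌋ × 423 = 299 × 423 mm
P4: ⌊423/2⌋ × 299 = 211 × 299 mm
P5: ⌊299/2⌋ × 211 = 149 × 211 mm

149 × 211 mm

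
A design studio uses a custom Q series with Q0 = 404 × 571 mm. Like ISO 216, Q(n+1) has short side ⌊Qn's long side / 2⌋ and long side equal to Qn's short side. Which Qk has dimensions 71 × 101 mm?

Q0: 404 × 571 mm
Q1: 285 × 404 mm
Q2: 202 × 285 mm
Q3: 142 × 202 mm
Q4: 101 × 142 mm
Q5: 71 × 101 mm
Q6: 50 × 71 mm
→ matches Q5.

Q5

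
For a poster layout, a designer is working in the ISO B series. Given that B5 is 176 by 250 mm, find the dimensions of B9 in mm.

44 × 62 mm

B6: ⌊250/2⌋ × 176 = 125 × 176 mm
B7: ⌊176/2⌋ × 125 = 88 × 125 mm
B8: ⌊125/2⌋ × 88 = 62 × 88 mm
B9: ⌊88/2⌋ × 62 = 44 × 62 mm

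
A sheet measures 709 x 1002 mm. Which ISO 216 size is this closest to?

B1 (707 × 1000 mm)

Aspect ratio 1002/709 ≈ 1.413 — close to the ISO √2 ≈ 1.414.
In the B-series (B0 = 1000 × 1414 mm): B1 = 707 × 1000 mm.
Off by 4 mm total — nearest standard size.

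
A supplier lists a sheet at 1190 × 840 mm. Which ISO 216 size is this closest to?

A0 (841 × 1189 mm)

Aspect ratio 1190/840 ≈ 1.417 — close to the ISO √2 ≈ 1.414.
In the A-series (A0 area = 1 m²): A0 = 841 × 1189 mm.
Off by 2 mm total — nearest standard size.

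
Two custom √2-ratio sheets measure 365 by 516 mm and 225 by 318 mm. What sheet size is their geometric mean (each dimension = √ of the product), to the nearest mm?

287 × 405 mm

Short side: √(365 · 225) = √82125 ≈ 286.6 → 287 mm
Long side: √(516 · 318) = √164088 ≈ 405.1 → 405 mm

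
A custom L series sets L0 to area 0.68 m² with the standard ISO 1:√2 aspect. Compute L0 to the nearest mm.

Let the short side be w mm. Then w · w√2 = 0.68 m² = 680,000 mm².
w² = 680,000/√2, so w ≈ 693.4 mm; long side = w√2 ≈ 980.6 mm.

693 × 981 mm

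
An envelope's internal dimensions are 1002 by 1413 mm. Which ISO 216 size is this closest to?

B0 (1000 × 1414 mm)

Aspect ratio 1413/1002 ≈ 1.410 — close to the ISO √2 ≈ 1.414.
In the B-series (B0 = 1000 × 1414 mm): B0 = 1000 × 1414 mm.
Off by 3 mm total — nearest standard size.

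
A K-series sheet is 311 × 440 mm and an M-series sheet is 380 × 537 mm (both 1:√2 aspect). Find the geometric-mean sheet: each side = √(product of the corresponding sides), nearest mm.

Short side: √(311 · 380) = √118180 ≈ 343.8 → 344 mm
Long side: √(440 · 537) = √236280 ≈ 486.1 → 486 mm

344 × 486 mm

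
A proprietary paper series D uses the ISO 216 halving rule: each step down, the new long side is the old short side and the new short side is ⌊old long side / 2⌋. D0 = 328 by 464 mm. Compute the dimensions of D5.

D1: ⌊464/2⌋ × 328 = 232 × 328 mm
D2: ⌊328/2⌋ × 232 = 164 × 232 mm
D3: ⌊232/2⌋ × 164 = 116 × 164 mm
D4: ⌊164/2⌋ × 116 = 82 × 116 mm
D5: ⌊116/2⌋ × 82 = 58 × 82 mm

58 × 82 mm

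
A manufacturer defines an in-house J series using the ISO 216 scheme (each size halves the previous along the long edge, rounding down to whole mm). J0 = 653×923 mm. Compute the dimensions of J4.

J1: ⌊923/2⌋ × 653 = 461 × 653 mm
J2: ⌊653/2⌋ × 461 = 326 × 461 mm
J3: ⌊461/2⌋ × 326 = 230 × 326 mm
J4: ⌊326/2⌋ × 230 = 163 × 230 mm

163 × 230 mm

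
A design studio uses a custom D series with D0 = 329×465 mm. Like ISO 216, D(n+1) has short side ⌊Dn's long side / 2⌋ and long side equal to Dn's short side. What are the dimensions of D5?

D1 = 232 × 329 mm (from D0 by 1 halving).
D2: ⌊329/2⌋ × 232 = 164 × 232 mm
D3: ⌊232/2⌋ × 164 = 116 × 164 mm
D4: ⌊164/2⌋ × 116 = 82 × 116 mm
D5: ⌊116/2⌋ × 82 = 58 × 82 mm

58 × 82 mm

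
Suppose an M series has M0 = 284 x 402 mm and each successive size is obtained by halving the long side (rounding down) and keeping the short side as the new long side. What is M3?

100 × 142 mm

M1 = 201 × 284 mm (from M0 by 1 halving).
M2: ⌊284/2⌋ × 201 = 142 × 201 mm
M3: ⌊201/2⌋ × 142 = 100 × 142 mm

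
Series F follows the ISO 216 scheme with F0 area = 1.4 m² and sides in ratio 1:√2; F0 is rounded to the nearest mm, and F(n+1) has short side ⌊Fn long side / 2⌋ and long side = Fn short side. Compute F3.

351 × 497 mm

Let F0's short side be w mm. w · w√2 = 1.4 m² = 1,400,000 mm², so w ≈ 995.0 mm and w√2 ≈ 1407.1 mm → F0 = 995 × 1407 mm.
F1: ⌊1407/2⌋ × 995 = 703 × 995 mm
F2: ⌊995/2⌋ × 703 = 497 × 703 mm
F3: ⌊703/2⌋ × 497 = 351 × 497 mm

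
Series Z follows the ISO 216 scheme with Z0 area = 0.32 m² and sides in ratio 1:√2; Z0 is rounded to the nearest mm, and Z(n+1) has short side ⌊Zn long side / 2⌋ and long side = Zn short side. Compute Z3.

Let Z0's short side be w mm. w · w√2 = 0.32 m² = 320,000 mm², so w ≈ 475.7 mm and w√2 ≈ 672.7 mm → Z0 = 476 × 673 mm.
Z1: ⌊673/2⌋ × 476 = 336 × 476 mm
Z2: ⌊476/2⌋ × 336 = 238 × 336 mm
Z3: ⌊336/2⌋ × 238 = 168 × 238 mm

168 × 238 mm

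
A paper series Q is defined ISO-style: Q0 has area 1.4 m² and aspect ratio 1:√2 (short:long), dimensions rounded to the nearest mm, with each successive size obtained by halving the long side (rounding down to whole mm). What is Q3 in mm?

Let Q0's short side be w mm. w · w√2 = 1.4 m² = 1,400,000 mm², so w ≈ 995.0 mm and w√2 ≈ 1407.1 mm → Q0 = 995 × 1407 mm.
Q1: ⌊1407/2⌋ × 995 = 703 × 995 mm
Q2: ⌊995/2⌋ × 703 = 497 × 703 mm
Q3: ⌊703/2⌋ × 497 = 351 × 497 mm

351 × 497 mm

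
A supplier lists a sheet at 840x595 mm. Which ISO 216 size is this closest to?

Aspect ratio 840/595 ≈ 1.412 — close to the ISO √2 ≈ 1.414.
In the A-series (A0 area = 1 m²): A1 = 594 × 841 mm.
Off by 2 mm total — nearest standard size.

A1 (594 × 841 mm)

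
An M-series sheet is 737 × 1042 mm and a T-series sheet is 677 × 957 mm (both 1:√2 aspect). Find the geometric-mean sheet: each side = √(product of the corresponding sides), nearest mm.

706 × 999 mm

Short side: √(737 · 677) = √498949 ≈ 706.4 → 706 mm
Long side: √(1042 · 957) = √997194 ≈ 998.6 → 999 mm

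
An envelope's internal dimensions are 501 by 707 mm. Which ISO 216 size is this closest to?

B2 (500 × 707 mm)

Aspect ratio 707/501 ≈ 1.411 — close to the ISO √2 ≈ 1.414.
In the B-series (B0 = 1000 × 1414 mm): B2 = 500 × 707 mm.
Off by 1 mm total — nearest standard size.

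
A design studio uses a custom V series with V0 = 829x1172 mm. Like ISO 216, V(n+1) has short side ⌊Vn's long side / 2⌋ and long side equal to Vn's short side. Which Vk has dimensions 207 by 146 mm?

V5

V0: 829 × 1172 mm
V1: 586 × 829 mm
V2: 414 × 586 mm
V3: 293 × 414 mm
V4: 207 × 293 mm
V5: 146 × 207 mm
V6: 103 × 146 mm
→ matches V5.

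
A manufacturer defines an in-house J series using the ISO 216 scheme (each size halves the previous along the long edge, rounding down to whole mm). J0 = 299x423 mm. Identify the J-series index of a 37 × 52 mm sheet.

J6

J0: 299 × 423 mm
J1: 211 × 299 mm
J2: 149 × 211 mm
J3: 105 × 149 mm
J4: 74 × 105 mm
J5: 52 × 74 mm
J6: 37 × 52 mm
J7: 26 × 37 mm
→ matches J6.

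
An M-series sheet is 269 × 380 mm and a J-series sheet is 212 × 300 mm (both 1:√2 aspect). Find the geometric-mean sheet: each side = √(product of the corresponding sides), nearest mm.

Short side: √(269 · 212) = √57028 ≈ 238.8 → 239 mm
Long side: √(380 · 300) = √114000 ≈ 337.6 → 338 mm

239 × 338 mm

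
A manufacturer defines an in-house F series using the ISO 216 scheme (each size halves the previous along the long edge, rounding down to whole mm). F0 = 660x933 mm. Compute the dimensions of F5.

116 × 165 mm

F1: ⌊933/2⌋ × 660 = 466 × 660 mm
F2: ⌊660/2⌋ × 466 = 330 × 466 mm
F3: ⌊466/2⌋ × 330 = 233 × 330 mm
F4: ⌊330/2⌋ × 233 = 165 × 233 mm
F5: ⌊233/2⌋ × 165 = 116 × 165 mm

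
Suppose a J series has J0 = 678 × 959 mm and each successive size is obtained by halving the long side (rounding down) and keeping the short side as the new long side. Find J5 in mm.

119 × 169 mm

J1: ⌊959/2⌋ × 678 = 479 × 678 mm
J2: ⌊678/2⌋ × 479 = 339 × 479 mm
J3: ⌊479/2⌋ × 339 = 239 × 339 mm
J4: ⌊339/2⌋ × 239 = 169 × 239 mm
J5: ⌊239/2⌋ × 169 = 119 × 169 mm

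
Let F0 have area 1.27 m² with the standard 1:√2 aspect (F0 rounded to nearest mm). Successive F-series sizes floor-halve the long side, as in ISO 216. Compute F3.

Let F0's short side be w mm. w · w√2 = 1.27 m² = 1,270,000 mm², so w ≈ 947.6 mm and w√2 ≈ 1340.2 mm → F0 = 948 × 1340 mm.
F1: ⌊1340/2⌋ × 948 = 670 × 948 mm
F2: ⌊948/2⌋ × 670 = 474 × 670 mm
F3: ⌊670/2⌋ × 474 = 335 × 474 mm

335 × 474 mm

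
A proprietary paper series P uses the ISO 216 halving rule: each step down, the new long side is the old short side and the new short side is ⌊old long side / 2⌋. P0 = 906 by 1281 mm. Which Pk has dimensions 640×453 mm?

P0: 906 × 1281 mm
P1: 640 × 906 mm
P2: 453 × 640 mm
P3: 320 × 453 mm
→ matches P2.

P2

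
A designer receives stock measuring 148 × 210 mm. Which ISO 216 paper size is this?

Aspect ratio 210/148 ≈ 1.419 — close to the ISO √2 ≈ 1.414.
In the A-series (A0 area = 1 m²): A5 = 148 × 210 mm.

A5 (148 × 210 mm)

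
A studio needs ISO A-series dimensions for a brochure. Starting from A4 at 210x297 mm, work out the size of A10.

A5: ⌊297/2⌋ × 210 = 148 × 210 mm
A6: ⌊210/2⌋ × 148 = 105 × 148 mm
A7: ⌊148/2⌋ × 105 = 74 × 105 mm
A8: ⌊105/2⌋ × 74 = 52 × 74 mm
A9: ⌊74/2⌋ × 52 = 37 × 52 mm
A10: ⌊52/2⌋ × 37 = 26 × 37 mm

26 × 37 mm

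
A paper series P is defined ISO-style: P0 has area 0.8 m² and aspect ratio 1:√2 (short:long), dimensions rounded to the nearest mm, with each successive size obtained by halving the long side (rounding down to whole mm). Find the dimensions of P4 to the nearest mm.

Let P0's short side be w mm. w · w√2 = 0.8 m² = 800,000 mm², so w ≈ 752.1 mm and w√2 ≈ 1063.7 mm → P0 = 752 × 1064 mm.
P1: ⌊1064/2⌋ × 752 = 532 × 752 mm
P2: ⌊752/2⌋ × 532 = 376 × 532 mm
P3: ⌊532/2⌋ × 376 = 266 × 376 mm
P4: ⌊376/2⌋ × 266 = 188 × 266 mm

188 × 266 mm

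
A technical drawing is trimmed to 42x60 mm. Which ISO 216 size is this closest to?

Aspect ratio 60/42 ≈ 1.429 — close to the ISO √2 ≈ 1.414.
In the B-series (B0 = 1000 × 1414 mm): B9 = 44 × 62 mm.
Off by 4 mm total — nearest standard size.

B9 (44 × 62 mm)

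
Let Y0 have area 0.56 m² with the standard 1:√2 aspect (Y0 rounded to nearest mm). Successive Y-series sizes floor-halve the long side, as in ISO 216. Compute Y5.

111 × 157 mm

Let Y0's short side be w mm. w · w√2 = 0.56 m² = 560,000 mm², so w ≈ 629.3 mm and w√2 ≈ 889.9 mm → Y0 = 629 × 890 mm.
Y1: ⌊890/2⌋ × 629 = 445 × 629 mm
Y2: ⌊629/2⌋ × 445 = 314 × 445 mm
Y3: ⌊445/2⌋ × 314 = 222 × 314 mm
Y4: ⌊314/2⌋ × 222 = 157 × 222 mm
Y5: ⌊222/2⌋ × 157 = 111 × 157 mm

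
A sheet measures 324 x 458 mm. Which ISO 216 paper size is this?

Aspect ratio 458/324 ≈ 1.414 — close to the ISO √2 ≈ 1.414.
In the C-series (envelope sizes, between A and B): C3 = 324 × 458 mm.

C3 (324 × 458 mm)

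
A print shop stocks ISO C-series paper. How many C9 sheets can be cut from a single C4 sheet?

32

C4 = 229 × 324 mm; C9 = 40 × 57 mm.
Each halving step doubles the count; 5 steps from C4 to C9.
2^5 = 32.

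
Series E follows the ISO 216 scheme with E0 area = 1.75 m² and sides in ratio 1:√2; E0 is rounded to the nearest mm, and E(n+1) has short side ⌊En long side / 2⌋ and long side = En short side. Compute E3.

Let E0's short side be w mm. w · w√2 = 1.75 m² = 1,750,000 mm², so w ≈ 1112.4 mm and w√2 ≈ 1573.2 mm → E0 = 1112 × 1573 mm.
E1: ⌊1573/2⌋ × 1112 = 786 × 1112 mm
E2: ⌊1112/2⌋ × 786 = 556 × 786 mm
E3: ⌊786/2⌋ × 556 = 393 × 556 mm

393 × 556 mm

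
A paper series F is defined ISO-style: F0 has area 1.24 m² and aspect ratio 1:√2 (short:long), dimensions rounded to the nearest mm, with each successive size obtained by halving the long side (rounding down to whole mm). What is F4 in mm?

234 × 331 mm

Let F0's short side be w mm. w · w√2 = 1.24 m² = 1,240,000 mm², so w ≈ 936.4 mm and w√2 ≈ 1324.2 mm → F0 = 936 × 1324 mm.
F1: ⌊1324/2⌋ × 936 = 662 × 936 mm
F2: ⌊936/2⌋ × 662 = 468 × 662 mm
F3: ⌊662/2⌋ × 468 = 331 × 468 mm
F4: ⌊468/2⌋ × 331 = 234 × 331 mm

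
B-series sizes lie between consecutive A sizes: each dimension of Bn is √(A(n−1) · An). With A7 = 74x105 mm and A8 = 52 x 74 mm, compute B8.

Short side: √(74 · 52) = √3848 ≈ 62.0 → 62 mm
Long side: √(105 · 74) = √7770 ≈ 88.1 → 88 mm

62 × 88 mm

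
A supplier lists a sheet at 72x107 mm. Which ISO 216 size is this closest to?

Aspect ratio 107/72 ≈ 1.486 (ISO target is √2 ≈ 1.414).
In the A-series (A0 area = 1 m²): A7 = 74 × 105 mm.
Off by 4 mm total — nearest standard size.

A7 (74 × 105 mm)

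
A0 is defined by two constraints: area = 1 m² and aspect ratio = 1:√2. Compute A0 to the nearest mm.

Let the short side be w mm. Then the long side is w√2 and w · w√2 = 10⁶ mm².
w² = 10⁶/√2, so w = 1000 / 2^(1/4) ≈ 840.9 mm; long side = 1000 · 2^(1/4) ≈ 1189.2 mm.

841 × 1189 mm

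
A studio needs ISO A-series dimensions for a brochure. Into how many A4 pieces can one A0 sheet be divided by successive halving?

16

A0 = 841 × 1189 mm; A4 = 210 × 297 mm.
Each halving step doubles the count; 4 steps from A0 to A4.
2^4 = 16.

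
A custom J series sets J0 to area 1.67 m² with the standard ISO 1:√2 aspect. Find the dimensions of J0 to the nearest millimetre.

1087 × 1537 mm

Let the short side be w mm. Then w · w√2 = 1.67 m² = 1,670,000 mm².
w² = 1,670,000/√2, so w ≈ 1086.7 mm; long side = w√2 ≈ 1536.8 mm.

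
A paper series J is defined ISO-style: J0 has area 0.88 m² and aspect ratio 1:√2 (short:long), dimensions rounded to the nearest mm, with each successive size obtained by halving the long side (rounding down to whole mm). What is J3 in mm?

279 × 394 mm

Let J0's short side be w mm. w · w√2 = 0.88 m² = 880,000 mm², so w ≈ 788.8 mm and w√2 ≈ 1115.6 mm → J0 = 789 × 1116 mm.
J1: ⌊1116/2⌋ × 789 = 558 × 789 mm
J2: ⌊789/2⌋ × 558 = 394 × 558 mm
J3: ⌊558/2⌋ × 394 = 279 × 394 mm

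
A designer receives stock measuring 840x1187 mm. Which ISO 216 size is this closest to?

Aspect ratio 1187/840 ≈ 1.413 — close to the ISO √2 ≈ 1.414.
In the A-series (A0 area = 1 m²): A0 = 841 × 1189 mm.
Off by 3 mm total — nearest standard size.

A0 (841 × 1189 mm)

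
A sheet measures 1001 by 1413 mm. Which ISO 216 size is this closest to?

B0 (1000 × 1414 mm)

Aspect ratio 1413/1001 ≈ 1.412 — close to the ISO √2 ≈ 1.414.
In the B-series (B0 = 1000 × 1414 mm): B0 = 1000 × 1414 mm.
Off by 2 mm total — nearest standard size.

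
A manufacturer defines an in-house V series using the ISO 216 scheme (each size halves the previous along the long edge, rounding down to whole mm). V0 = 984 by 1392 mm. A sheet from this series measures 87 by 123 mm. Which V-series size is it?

V7

V0: 984 × 1392 mm
V1: 696 × 984 mm
V2: 492 × 696 mm
V3: 348 × 492 mm
V4: 246 × 348 mm
V5: 174 × 246 mm
V6: 123 × 174 mm
V7: 87 × 123 mm
V8: 61 × 87 mm
→ matches V7.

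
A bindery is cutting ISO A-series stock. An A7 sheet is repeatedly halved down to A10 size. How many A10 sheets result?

A7 = 74 × 105 mm; A10 = 26 × 37 mm.
Each halving step doubles the count; 3 steps from A7 to A10.
2^3 = 8.

8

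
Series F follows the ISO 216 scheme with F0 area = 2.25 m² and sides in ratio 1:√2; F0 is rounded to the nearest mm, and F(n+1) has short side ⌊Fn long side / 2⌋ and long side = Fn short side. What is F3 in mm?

446 × 630 mm

Let F0's short side be w mm. w · w√2 = 2.25 m² = 2,250,000 mm², so w ≈ 1261.3 mm and w√2 ≈ 1783.8 mm → F0 = 1261 × 1784 mm.
F1: ⌊1784/2⌋ × 1261 = 892 × 1261 mm
F2: ⌊1261/2⌋ × 892 = 630 × 892 mm
F3: ⌊892/2⌋ × 630 = 446 × 630 mm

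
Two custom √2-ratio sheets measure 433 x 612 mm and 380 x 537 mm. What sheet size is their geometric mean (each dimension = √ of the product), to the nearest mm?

Short side: √(433 · 380) = √164540 ≈ 405.6 → 406 mm
Long side: √(612 · 537) = √328644 ≈ 573.3 → 573 mm

406 × 573 mm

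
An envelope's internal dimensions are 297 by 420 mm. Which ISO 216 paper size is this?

A3 (297 × 420 mm)

Aspect ratio 420/297 ≈ 1.414 — close to the ISO √2 ≈ 1.414.
In the A-series (A0 area = 1 m²): A3 = 297 × 420 mm.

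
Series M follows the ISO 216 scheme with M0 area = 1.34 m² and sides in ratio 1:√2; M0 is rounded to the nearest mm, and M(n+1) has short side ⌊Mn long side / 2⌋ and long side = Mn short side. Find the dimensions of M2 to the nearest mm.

Let M0's short side be w mm. w · w√2 = 1.34 m² = 1,340,000 mm², so w ≈ 973.4 mm and w√2 ≈ 1376.6 mm → M0 = 973 × 1377 mm.
M1: ⌊1377/2⌋ × 973 = 688 × 973 mm
M2: ⌊973/2⌋ × 688 = 486 × 688 mm

486 × 688 mm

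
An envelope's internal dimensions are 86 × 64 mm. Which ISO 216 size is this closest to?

B8 (62 × 88 mm)

Aspect ratio 86/64 ≈ 1.344 (ISO target is √2 ≈ 1.414).
In the B-series (B0 = 1000 × 1414 mm): B8 = 62 × 88 mm.
Off by 4 mm total — nearest standard size.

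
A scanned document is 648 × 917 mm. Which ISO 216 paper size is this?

C1 (648 × 917 mm)

Aspect ratio 917/648 ≈ 1.415 — close to the ISO √2 ≈ 1.414.
In the C-series (envelope sizes, between A and B): C1 = 648 × 917 mm.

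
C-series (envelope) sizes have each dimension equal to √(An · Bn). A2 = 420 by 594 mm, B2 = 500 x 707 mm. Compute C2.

458 × 648 mm

Short side: √(420 · 500) = √210000 ≈ 458.3 → 458 mm
Long side: √(594 · 707) = √419958 ≈ 648.0 → 648 mm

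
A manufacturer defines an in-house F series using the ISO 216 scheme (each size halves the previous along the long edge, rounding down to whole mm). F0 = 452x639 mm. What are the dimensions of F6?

F1: ⌊639/2⌋ × 452 = 319 × 452 mm
F2: ⌊452/2⌋ × 319 = 226 × 319 mm
F3: ⌊319/2⌋ × 226 = 159 × 226 mm
F4: ⌊226/2⌋ × 159 = 113 × 159 mm
F5: ⌊159/2⌋ × 113 = 79 × 113 mm
F6: ⌊113/2⌋ × 79 = 56 × 79 mm

56 × 79 mm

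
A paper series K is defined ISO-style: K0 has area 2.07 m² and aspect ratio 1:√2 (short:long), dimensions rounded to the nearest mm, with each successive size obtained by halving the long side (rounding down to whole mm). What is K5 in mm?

213 × 302 mm

Let K0's short side be w mm. w · w√2 = 2.07 m² = 2,070,000 mm², so w ≈ 1209.8 mm and w√2 ≈ 1711.0 mm → K0 = 1210 × 1711 mm.
K1: ⌊1711/2⌋ × 1210 = 855 × 1210 mm
K2: ⌊1210/2⌋ × 855 = 605 × 855 mm
K3: ⌊855/2⌋ × 605 = 427 × 605 mm
K4: ⌊605/2⌋ × 427 = 302 × 427 mm
K5: ⌊427/2⌋ × 302 = 213 × 302 mm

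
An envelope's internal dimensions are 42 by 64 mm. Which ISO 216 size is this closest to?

B9 (44 × 62 mm)

Aspect ratio 64/42 ≈ 1.524 (ISO target is √2 ≈ 1.414).
In the B-series (B0 = 1000 × 1414 mm): B9 = 44 × 62 mm.
Off by 4 mm total — nearest standard size.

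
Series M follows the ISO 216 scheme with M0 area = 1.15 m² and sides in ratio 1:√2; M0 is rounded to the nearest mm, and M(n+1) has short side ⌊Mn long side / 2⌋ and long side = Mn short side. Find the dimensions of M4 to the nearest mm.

225 × 318 mm

Let M0's short side be w mm. w · w√2 = 1.15 m² = 1,150,000 mm², so w ≈ 901.8 mm and w√2 ≈ 1275.3 mm → M0 = 902 × 1275 mm.
M1: ⌊1275/2⌋ × 902 = 637 × 902 mm
M2: ⌊902/2⌋ × 637 = 451 × 637 mm
M3: ⌊637/2⌋ × 451 = 318 × 451 mm
M4: ⌊451/2⌋ × 318 = 225 × 318 mm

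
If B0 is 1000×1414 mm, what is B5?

B1: ⌊1414/2⌋ × 1000 = 707 × 1000 mm
B2: ⌊1000/2⌋ × 707 = 500 × 707 mm
B3: ⌊707/2⌋ × 500 = 353 × 500 mm
B4: ⌊500/2⌋ × 353 = 250 × 353 mm
B5: ⌊353/2⌋ × 250 = 176 × 250 mm

176 × 250 mm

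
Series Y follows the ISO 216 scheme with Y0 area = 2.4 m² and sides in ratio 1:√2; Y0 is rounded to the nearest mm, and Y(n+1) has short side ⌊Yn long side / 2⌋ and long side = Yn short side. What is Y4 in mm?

325 × 460 mm

Let Y0's short side be w mm. w · w√2 = 2.4 m² = 2,400,000 mm², so w ≈ 1302.7 mm and w√2 ≈ 1842.3 mm → Y0 = 1303 × 1842 mm.
Y1: ⌊1842/2⌋ × 1303 = 921 × 1303 mm
Y2: ⌊1303/2⌋ × 921 = 651 × 921 mm
Y3: ⌊921/2⌋ × 651 = 460 × 651 mm
Y4: ⌊651/2⌋ × 460 = 325 × 460 mm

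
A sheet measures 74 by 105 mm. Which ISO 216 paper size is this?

Aspect ratio 105/74 ≈ 1.419 — close to the ISO √2 ≈ 1.414.
In the A-series (A0 area = 1 m²): A7 = 74 × 105 mm.

A7 (74 × 105 mm)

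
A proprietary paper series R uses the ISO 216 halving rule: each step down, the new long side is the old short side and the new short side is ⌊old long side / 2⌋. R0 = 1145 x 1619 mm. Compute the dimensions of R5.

R1: ⌊1619/2⌋ × 1145 = 809 × 1145 mm
R2: ⌊1145/2⌋ × 809 = 572 × 809 mm
R3: ⌊809/2⌋ × 572 = 404 × 572 mm
R4: ⌊572/2⌋ × 404 = 286 × 404 mm
R5: ⌊404/2⌋ × 286 = 202 × 286 mm

202 × 286 mm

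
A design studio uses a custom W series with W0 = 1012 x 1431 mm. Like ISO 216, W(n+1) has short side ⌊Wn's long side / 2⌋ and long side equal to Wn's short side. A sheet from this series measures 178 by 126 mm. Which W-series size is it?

W0: 1012 × 1431 mm
W1: 715 × 1012 mm
W2: 506 × 715 mm
W3: 357 × 506 mm
W4: 253 × 357 mm
W5: 178 × 253 mm
W6: 126 × 178 mm
W7: 89 × 126 mm
→ matches W6.

W6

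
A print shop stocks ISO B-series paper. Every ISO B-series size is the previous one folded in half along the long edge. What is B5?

176 × 250 mm

B0 = 1000 × 1414 mm (B0 has a 1000 mm short side, aspect 1:√2).
B1: ⌊1414/2⌋ × 1000 = 707 × 1000 mm
B2: ⌊1000/2⌋ × 707 = 500 × 707 mm
B3: ⌊707/2⌋ × 500 = 353 × 500 mm
B4: ⌊500/2⌋ × 353 = 250 × 353 mm
B5: ⌊353/2⌋ × 250 = 176 × 250 mm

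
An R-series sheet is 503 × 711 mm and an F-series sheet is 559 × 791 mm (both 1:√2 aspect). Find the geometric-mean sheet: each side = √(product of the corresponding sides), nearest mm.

Short side: √(503 · 559) = √281177 ≈ 530.3 → 530 mm
Long side: √(711 · 791) = √562401 ≈ 749.9 → 750 mm

530 × 750 mm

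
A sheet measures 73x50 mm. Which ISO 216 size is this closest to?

Aspect ratio 73/50 ≈ 1.460 (ISO target is √2 ≈ 1.414).
In the A-series (A0 area = 1 m²): A8 = 52 × 74 mm.
Off by 3 mm total — nearest standard size.

A8 (52 × 74 mm)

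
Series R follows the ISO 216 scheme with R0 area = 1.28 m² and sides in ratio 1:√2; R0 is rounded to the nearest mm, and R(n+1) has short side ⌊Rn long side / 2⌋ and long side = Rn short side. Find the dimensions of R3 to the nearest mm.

Let R0's short side be w mm. w · w√2 = 1.28 m² = 1,280,000 mm², so w ≈ 951.4 mm and w√2 ≈ 1345.4 mm → R0 = 951 × 1345 mm.
R1: ⌊1345/2⌋ × 951 = 672 × 951 mm
R2: ⌊951/2⌋ × 672 = 475 × 672 mm
R3: ⌊672/2⌋ × 475 = 336 × 475 mm

336 × 475 mm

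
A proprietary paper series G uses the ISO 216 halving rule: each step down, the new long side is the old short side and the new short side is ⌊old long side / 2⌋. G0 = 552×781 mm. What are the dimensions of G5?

G1: ⌊781/2⌋ × 552 = 390 × 552 mm
G2: ⌊552/2⌋ × 390 = 276 × 390 mm
G3: ⌊390/2⌋ × 276 = 195 × 276 mm
G4: ⌊276/2⌋ × 195 = 138 × 195 mm
G5: ⌊195/2⌋ × 138 = 97 × 138 mm

97 × 138 mm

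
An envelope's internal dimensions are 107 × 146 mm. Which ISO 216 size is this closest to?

A6 (105 × 148 mm)

Aspect ratio 146/107 ≈ 1.364 (ISO target is √2 ≈ 1.414).
In the A-series (A0 area = 1 m²): A6 = 105 × 148 mm.
Off by 4 mm total — nearest standard size.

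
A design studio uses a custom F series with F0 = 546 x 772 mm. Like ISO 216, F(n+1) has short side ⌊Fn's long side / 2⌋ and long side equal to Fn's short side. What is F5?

96 × 136 mm

F1: ⌊772/2⌋ × 546 = 386 × 546 mm
F2: ⌊546/2⌋ × 386 = 273 × 386 mm
F3: ⌊386/2⌋ × 273 = 193 × 273 mm
F4: ⌊273/2⌋ × 193 = 136 × 193 mm
F5: ⌊193/2⌋ × 136 = 96 × 136 mm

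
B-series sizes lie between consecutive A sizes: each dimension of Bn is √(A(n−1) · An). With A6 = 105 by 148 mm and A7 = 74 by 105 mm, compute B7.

88 × 125 mm

Short side: √(105 · 74) = √7770 ≈ 88.1 → 88 mm
Long side: √(148 · 105) = √15540 ≈ 124.7 → 125 mm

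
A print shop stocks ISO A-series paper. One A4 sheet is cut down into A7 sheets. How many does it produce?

8

A4 = 210 × 297 mm; A7 = 74 × 105 mm.
Each halving step doubles the count; 3 steps from A4 to A7.
2^3 = 8.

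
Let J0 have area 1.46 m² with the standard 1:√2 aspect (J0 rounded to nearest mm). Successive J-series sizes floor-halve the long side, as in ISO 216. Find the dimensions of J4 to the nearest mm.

254 × 359 mm

Let J0's short side be w mm. w · w√2 = 1.46 m² = 1,460,000 mm², so w ≈ 1016.1 mm and w√2 ≈ 1436.9 mm → J0 = 1016 × 1437 mm.
J1: ⌊1437/2⌋ × 1016 = 718 × 1016 mm
J2: ⌊1016/2⌋ × 718 = 508 × 718 mm
J3: ⌊718/2⌋ × 508 = 359 × 508 mm
J4: ⌊508/2⌋ × 359 = 254 × 359 mm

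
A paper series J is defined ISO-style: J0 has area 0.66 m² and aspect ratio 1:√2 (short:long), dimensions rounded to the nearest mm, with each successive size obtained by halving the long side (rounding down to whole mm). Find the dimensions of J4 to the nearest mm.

170 × 241 mm

Let J0's short side be w mm. w · w√2 = 0.66 m² = 660,000 mm², so w ≈ 683.1 mm and w√2 ≈ 966.1 mm → J0 = 683 × 966 mm.
J1: ⌊966/2⌋ × 683 = 483 × 683 mm
J2: ⌊683/2⌋ × 483 = 341 × 483 mm
J3: ⌊483/2⌋ × 341 = 241 × 341 mm
J4: ⌊341/2⌋ × 241 = 170 × 241 mm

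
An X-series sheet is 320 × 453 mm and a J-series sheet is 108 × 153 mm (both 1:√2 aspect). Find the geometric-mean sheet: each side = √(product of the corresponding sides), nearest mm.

Short side: √(320 · 108) = √34560 ≈ 185.9 → 186 mm
Long side: √(453 · 153) = √69309 ≈ 263.3 → 263 mm

186 × 263 mm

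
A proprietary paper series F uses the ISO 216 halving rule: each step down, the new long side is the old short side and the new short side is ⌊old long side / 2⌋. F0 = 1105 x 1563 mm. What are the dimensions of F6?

F1: ⌊1563/2⌋ × 1105 = 781 × 1105 mm
F2: ⌊1105/2⌋ × 781 = 552 × 781 mm
F3: ⌊781/2⌋ × 552 = 390 × 552 mm
F4: ⌊552/2⌋ × 390 = 276 × 390 mm
F5: ⌊390/2⌋ × 276 = 195 × 276 mm
F6: ⌊276/2⌋ × 195 = 138 × 195 mm

138 × 195 mm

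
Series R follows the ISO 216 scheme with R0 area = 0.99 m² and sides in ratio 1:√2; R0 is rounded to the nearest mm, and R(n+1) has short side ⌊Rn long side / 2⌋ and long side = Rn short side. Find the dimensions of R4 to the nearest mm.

209 × 295 mm

Let R0's short side be w mm. w · w√2 = 0.99 m² = 990,000 mm², so w ≈ 836.7 mm and w√2 ≈ 1183.2 mm → R0 = 837 × 1183 mm.
R1: ⌊1183/2⌋ × 837 = 591 × 837 mm
R2: ⌊837/2⌋ × 591 = 418 × 591 mm
R3: ⌊591/2⌋ × 418 = 295 × 418 mm
R4: ⌊418/2⌋ × 295 = 209 × 295 mm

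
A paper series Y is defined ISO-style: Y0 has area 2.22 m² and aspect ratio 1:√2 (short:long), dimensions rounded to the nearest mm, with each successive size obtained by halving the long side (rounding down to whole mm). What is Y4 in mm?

313 × 443 mm

Let Y0's short side be w mm. w · w√2 = 2.22 m² = 2,220,000 mm², so w ≈ 1252.9 mm and w√2 ≈ 1771.9 mm → Y0 = 1253 × 1772 mm.
Y1: ⌊1772/2⌋ × 1253 = 886 × 1253 mm
Y2: ⌊1253/2⌋ × 886 = 626 × 886 mm
Y3: ⌊886/2⌋ × 626 = 443 × 626 mm
Y4: ⌊626/2⌋ × 443 = 313 × 443 mm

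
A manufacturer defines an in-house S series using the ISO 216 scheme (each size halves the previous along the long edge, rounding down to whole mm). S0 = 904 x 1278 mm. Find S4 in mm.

S1 = 639 × 904 mm (from S0 by 1 halving).
S2: ⌊904/2⌋ × 639 = 452 × 639 mm
S3: ⌊639/2⌋ × 452 = 319 × 452 mm
S4: ⌊452/2⌋ × 319 = 226 × 319 mm

226 × 319 mm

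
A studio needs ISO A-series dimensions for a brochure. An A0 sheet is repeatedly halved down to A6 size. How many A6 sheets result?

A0 = 841 × 1189 mm; A6 = 105 × 148 mm.
Each halving step doubles the count; 6 steps from A0 to A6.
2^6 = 64.

64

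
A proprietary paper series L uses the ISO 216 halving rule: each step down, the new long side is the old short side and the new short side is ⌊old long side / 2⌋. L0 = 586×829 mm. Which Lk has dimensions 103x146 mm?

L0: 586 × 829 mm
L1: 414 × 586 mm
L2: 293 × 414 mm
L3: 207 × 293 mm
L4: 146 × 207 mm
L5: 103 × 146 mm
L6: 73 × 103 mm
→ matches L5.

L5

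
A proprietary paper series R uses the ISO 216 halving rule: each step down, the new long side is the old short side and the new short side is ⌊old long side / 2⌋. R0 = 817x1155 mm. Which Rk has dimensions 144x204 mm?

R0: 817 × 1155 mm
R1: 577 × 817 mm
R2: 408 × 577 mm
R3: 288 × 408 mm
R4: 204 × 288 mm
R5: 144 × 204 mm
R6: 102 × 144 mm
→ matches R5.

R5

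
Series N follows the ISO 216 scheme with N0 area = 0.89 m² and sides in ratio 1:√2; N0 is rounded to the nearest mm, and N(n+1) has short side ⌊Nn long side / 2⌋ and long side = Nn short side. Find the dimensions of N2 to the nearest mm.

396 × 561 mm

Let N0's short side be w mm. w · w√2 = 0.89 m² = 890,000 mm², so w ≈ 793.3 mm and w√2 ≈ 1121.9 mm → N0 = 793 × 1122 mm.
N1: ⌊1122/2⌋ × 793 = 561 × 793 mm
N2: ⌊793/2⌋ × 561 = 396 × 561 mm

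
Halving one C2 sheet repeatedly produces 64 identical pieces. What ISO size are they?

64 = 2^6, so 6 halving steps.
C2 → C3 → … → C8 after 6 steps.

C8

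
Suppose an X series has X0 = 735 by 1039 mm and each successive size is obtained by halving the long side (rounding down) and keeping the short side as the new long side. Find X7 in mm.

64 × 91 mm

X1 = 519 × 735 mm (from X0 by 1 halving).
X2: ⌊735/2⌋ × 519 = 367 × 519 mm
X3: ⌊519/2⌋ × 367 = 259 × 367 mm
X4: ⌊367/2⌋ × 259 = 183 × 259 mm
X5: ⌊259/2⌋ × 183 = 129 × 183 mm
X6: ⌊183/2⌋ × 129 = 91 × 129 mm
X7: ⌊129/2⌋ × 91 = 64 × 91 mm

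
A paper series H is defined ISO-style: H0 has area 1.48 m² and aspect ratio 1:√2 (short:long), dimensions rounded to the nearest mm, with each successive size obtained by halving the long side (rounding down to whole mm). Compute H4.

Let H0's short side be w mm. w · w√2 = 1.48 m² = 1,480,000 mm², so w ≈ 1023.0 mm and w√2 ≈ 1446.7 mm → H0 = 1023 × 1447 mm.
H1: ⌊1447/2⌋ × 1023 = 723 × 1023 mm
H2: ⌊1023/2⌋ × 723 = 511 × 723 mm
H3: ⌊723/2⌋ × 511 = 361 × 511 mm
H4: ⌊511/2⌋ × 361 = 255 × 361 mm

255 × 361 mm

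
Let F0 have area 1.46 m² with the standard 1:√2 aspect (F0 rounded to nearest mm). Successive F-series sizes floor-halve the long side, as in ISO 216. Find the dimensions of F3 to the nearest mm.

Let F0's short side be w mm. w · w√2 = 1.46 m² = 1,460,000 mm², so w ≈ 1016.1 mm and w√2 ≈ 1436.9 mm → F0 = 1016 × 1437 mm.
F1: ⌊1437/2⌋ × 1016 = 718 × 1016 mm
F2: ⌊1016/2⌋ × 718 = 508 × 718 mm
F3: ⌊718/2⌋ × 508 = 359 × 508 mm

359 × 508 mm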